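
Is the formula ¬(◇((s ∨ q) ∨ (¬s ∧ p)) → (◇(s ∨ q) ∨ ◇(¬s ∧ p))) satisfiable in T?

Unsatisfiable (every branch closes)

1. ¬(◇((s ∨ q) ∨ (¬s ∧ p)) → (◇(s ∨ q) ∨ ◇(¬s ∧ p))), 0
2. ◇((s ∨ q) ∨ (¬s ∧ p)), 0
3. ¬(◇(s ∨ q) ∨ ◇(¬s ∧ p)), 0
4. ¬◇(s ∨ q), 0
5. ¬◇(¬s ∧ p), 0
6. ¬(s ∨ q), 0
7. ¬s, 0
8. ¬q, 0
9. ¬(¬s ∧ p), 0
10. ¬p, 0
11. (s ∨ q) ∨ (¬s ∧ p), 1
12. ¬(s ∨ q), 1
13. ¬s, 1
14. ¬q, 1
15. ¬(¬s ∧ p), 1
16. ¬s ∧ p, 1
17. p, 1
18. ¬p, 1
Accessibility: 0R0, 0R1, 1R1
Branch closes: p and ¬p both at 1.
Every branch closes; the branch above is one of them.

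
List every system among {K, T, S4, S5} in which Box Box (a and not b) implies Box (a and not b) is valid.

T-tableau for the negation not (Box Box (a and not b) implies Box (a and not b)):
1. not (Box Box (a and not b) implies Box (a and not b)), 0
2. Box Box (a and not b), 0
3. not Box (a and not b), 0
4. Box (a and not b), 0
5. a and not b, 0
6. a, 0
7. not b, 0
8. not (a and not b), 1
9. Box (a and not b), 1
10. a and not b, 1
11. a, 1
12. not b, 1
13. b, 1
Accessibility: 0R0, 0R1, 1R1
Branch closes: b and not b both at 1.
Every branch closes (one shown): valid in T, hence also in S4, S5 (every theorem of T is a theorem of S4 and S5).
K-tableau for the negation not (Box Box (a and not b) implies Box (a and not b)):
1. not (Box Box (a and not b) implies Box (a and not b)), 0
2. Box Box (a and not b), 0
3. not Box (a and not b), 0
4. not (a and not b), 1
5. Box (a and not b), 1
6. b, 1
Accessibility: 0R1
Complete open branch: countermodel on a K-frame, so not valid in K.

T, S4, S5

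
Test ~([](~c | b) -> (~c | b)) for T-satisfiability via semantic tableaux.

No, unsatisfiable

1. ~([](~c | b) -> (~c | b)), u
2. [](~c | b), u
3. ~(~c | b), u
4. c, u
5. ~b, u
6. ~c | b, u
7. b, u
Accessibility: uRu
Branch closes: b and ~b both at u.
Every branch closes; the branch above is one of them.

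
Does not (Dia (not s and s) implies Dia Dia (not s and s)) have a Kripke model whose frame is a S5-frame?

1. not (Dia (not s and s) implies Dia Dia (not s and s)), w0
2. Dia (not s and s), w0   [neg-implies-rule on 1]
3. not Dia Dia (not s and s), w0   [neg-implies-rule on 1]
4. not Dia (not s and s), w0   [neg-Dia-rule on 3 via w0Rw0]
5. not (not s and s), w0   [neg-Dia-rule on 4 via w0Rw0]
6. not s, w0   [neg-and-rule on 5 (branches; this branch)]
7. not s and s, w1   [Dia-rule on 2: fresh world w1, w0Rw1]
8. not s, w1   [and-rule on 7]
9. s, w1   [and-rule on 7]
Accessibility: w0Rw0, w0Rw1, w1Rw0, w1Rw1
Branch closes: s and not s both at w1.
(One branch shown.) All branches close.

No, unsatisfiable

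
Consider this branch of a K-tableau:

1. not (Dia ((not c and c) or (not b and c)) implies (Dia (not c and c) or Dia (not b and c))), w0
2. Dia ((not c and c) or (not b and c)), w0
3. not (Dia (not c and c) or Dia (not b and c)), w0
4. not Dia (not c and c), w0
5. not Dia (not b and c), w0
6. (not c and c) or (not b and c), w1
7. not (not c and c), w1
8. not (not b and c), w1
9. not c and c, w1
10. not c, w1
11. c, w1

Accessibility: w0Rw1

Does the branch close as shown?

Closed

Both c and not c appear at w1.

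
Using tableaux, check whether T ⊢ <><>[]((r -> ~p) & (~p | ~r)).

Tableau for the negation ~<><>[]((r -> ~p) & (~p | ~r)):
1. ~<><>[]((r -> ~p) & (~p | ~r)), w0
2. ~<>[]((r -> ~p) & (~p | ~r)), w0
3. ~[]((r -> ~p) & (~p | ~r)), w0
4. ~((r -> ~p) & (~p | ~r)), w1
5. ~<>[]((r -> ~p) & (~p | ~r)), w1
6. ~[]((r -> ~p) & (~p | ~r)), w1
7. ~(~p | ~r), w1
8. p, w1
9. r, w1
10. ~((r -> ~p) & (~p | ~r)), w2
11. ~[]((r -> ~p) & (~p | ~r)), w2
12. ~(~p | ~r), w2
13. p, w2
14. r, w2
15. ~((r -> ~p) & (~p | ~r)), w3
16. ~(~p | ~r), w3
17. p, w3
18. r, w3
Accessibility: w0Rw0, w0Rw1, w1Rw1, w1Rw2, w2Rw2, w2Rw3, w3Rw3
The negation has an open branch (countermodel exists).

Invalid (countermodel exists)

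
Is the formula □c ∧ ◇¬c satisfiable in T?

No, unsatisfiable

1. □c ∧ ◇¬c, 0
2. □c, 0
3. ◇¬c, 0
4. c, 0
5. ¬c, 1
6. c, 1
Accessibility: 0R0, 0R1, 1R1
Branch closes: c and ¬c both at 1.
All branches of the tableau close; one closing branch shown above.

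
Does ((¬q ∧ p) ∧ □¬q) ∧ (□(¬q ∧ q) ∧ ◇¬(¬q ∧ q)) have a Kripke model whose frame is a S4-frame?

1. ((¬q ∧ p) ∧ □¬q) ∧ (□(¬q ∧ q) ∧ ◇¬(¬q ∧ q)), w0
2. (¬q ∧ p) ∧ □¬q, w0   [∧-rule on 1]
3. □(¬q ∧ q) ∧ ◇¬(¬q ∧ q), w0   [∧-rule on 1]
4. ¬q ∧ p, w0   [∧-rule on 2]
5. □¬q, w0   [∧-rule on 2]
6. □(¬q ∧ q), w0   [∧-rule on 3]
7. ◇¬(¬q ∧ q), w0   [∧-rule on 3]
8. ¬q, w0   [∧-rule on 4]
9. p, w0   [∧-rule on 4]
10. ¬q ∧ q, w0   [□-rule on 6 via w0Rw0]
11. q, w0   [∧-rule on 10]
Accessibility: w0Rw0
Branch closes: q and ¬q both at w0.
Every branch closes; the branch above is one of them.

No, unsatisfiable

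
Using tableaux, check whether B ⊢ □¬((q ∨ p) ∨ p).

No, not valid

Tableau for the negation ¬□¬((q ∨ p) ∨ p):
1. ¬□¬((q ∨ p) ∨ p), w0
2. (q ∨ p) ∨ p, w1
3. p, w1
Accessibility: w0Rw0, w0Rw1, w1Rw0, w1Rw1
The negation has an open branch (countermodel exists).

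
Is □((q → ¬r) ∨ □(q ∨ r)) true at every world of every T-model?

Invalid (countermodel exists)

Tableau for the negation ¬□((q → ¬r) ∨ □(q ∨ r)):
1. ¬□((q → ¬r) ∨ □(q ∨ r)), u
2. ¬((q → ¬r) ∨ □(q ∨ r)), v
3. ¬(q → ¬r), v
4. ¬□(q ∨ r), v
5. q, v
6. r, v
7. ¬(q ∨ r), w
8. ¬q, w
9. ¬r, w
Accessibility: uRu, uRv, vRv, vRw, wRw
The negation has an open branch (countermodel exists).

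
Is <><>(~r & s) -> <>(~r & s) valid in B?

Tableau for the negation ~(<><>(~r & s) -> <>(~r & s)):
1. ~(<><>(~r & s) -> <>(~r & s)), u
2. <><>(~r & s), u
3. ~<>(~r & s), u
4. ~(~r & s), u
5. ~s, u
6. <>(~r & s), v
7. ~(~r & s), v
8. ~s, v
9. ~r & s, w
10. ~r, w
11. s, w
Accessibility: uRu, uRv, vRu, vRv, vRw, wRv, wRw
The negation has an open branch (countermodel exists).

No, not valid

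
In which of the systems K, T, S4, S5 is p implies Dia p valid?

T, S4, S5

K-tableau for the negation not (p implies Dia p):
1. not (p implies Dia p), 0
2. p, 0
3. not Dia p, 0
Complete open branch: countermodel on a K-frame, so not valid in K.
T-tableau for the negation not (p implies Dia p):
1. not (p implies Dia p), 0
2. p, 0
3. not Dia p, 0
4. not p, 0
Accessibility: 0R0
Branch closes: p and not p both at 0.
Every branch closes (one shown): valid in T, hence also in S4, S5 (every theorem of T is a theorem of S4 and S5).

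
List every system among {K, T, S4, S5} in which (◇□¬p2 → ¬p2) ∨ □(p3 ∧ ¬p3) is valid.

S5-tableau for the negation ¬((◇□¬p2 → ¬p2) ∨ □(p3 ∧ ¬p3)):
1. ¬((◇□¬p2 → ¬p2) ∨ □(p3 ∧ ¬p3)), w0
2. ¬(◇□¬p2 → ¬p2), w0   [¬∨-rule on 1]
3. ¬□(p3 ∧ ¬p3), w0   [¬∨-rule on 1]
4. ◇□¬p2, w0   [¬→-rule on 2]
5. p2, w0   [¬→-rule on 2]
6. ¬(p3 ∧ ¬p3), w1   [¬□-rule on 3: fresh world w1, w0Rw1]
7. p3, w1   [¬∧-rule on 6 (branches; this branch)]
8. □¬p2, w2   [◇-rule on 4: fresh world w2, w0Rw2]
9. ¬p2, w0   [□-rule on 8 via w2Rw0]
Accessibility: w0Rw0, w0Rw1, w0Rw2, w1Rw0, w1Rw1, w1Rw2, w2Rw0, w2Rw1, w2Rw2
Branch closes: p2 and ¬p2 both at w0.
Every branch closes (one shown): valid in S5.
S4-tableau for the negation ¬((◇□¬p2 → ¬p2) ∨ □(p3 ∧ ¬p3)):
1. ¬((◇□¬p2 → ¬p2) ∨ □(p3 ∧ ¬p3)), w0
2. ¬(◇□¬p2 → ¬p2), w0   [¬∨-rule on 1]
3. ¬□(p3 ∧ ¬p3), w0   [¬∨-rule on 1]
4. ◇□¬p2, w0   [¬→-rule on 2]
5. p2, w0   [¬→-rule on 2]
6. ¬(p3 ∧ ¬p3), w1   [¬□-rule on 3: fresh world w1, w0Rw1]
7. p3, w1   [¬∧-rule on 6 (branches; this branch)]
8. □¬p2, w2   [◇-rule on 4: fresh world w2, w0Rw2]
9. ¬p2, w2   [□-rule on 8 via w2Rw2]
Accessibility: w0Rw0, w0Rw1, w0Rw2, w1Rw1, w2Rw2
Complete open branch: countermodel on an S4-frame, so not valid in S4, nor in K, T (the same frame is also a K-frame and a T-frame).

S5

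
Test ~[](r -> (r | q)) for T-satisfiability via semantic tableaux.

Unsatisfiable

1. ~[](r -> (r | q)), u
2. ~(r -> (r | q)), v
3. r, v
4. ~(r | q), v
5. ~r, v
6. ~q, v
Accessibility: uRu, uRv, vRv
Branch closes: r and ~r both at v.
All branches of the tableau close; one closing branch shown above.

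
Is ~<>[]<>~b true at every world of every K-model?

Tableau for the negation <>[]<>~b:
1. <>[]<>~b, u
2. []<>~b, v
Accessibility: uRv
The negation has an open branch (countermodel exists).

Not valid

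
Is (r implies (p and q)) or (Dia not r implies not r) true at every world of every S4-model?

Not valid

Tableau for the negation not ((r implies (p and q)) or (Dia not r implies not r)):
1. not ((r implies (p and q)) or (Dia not r implies not r)), u
2. not (r implies (p and q)), u
3. not (Dia not r implies not r), u
4. r, u
5. not (p and q), u
6. Dia not r, u
7. not q, u
8. not r, v
Accessibility: uRu, uRv, vRv
The negation has an open branch (countermodel exists).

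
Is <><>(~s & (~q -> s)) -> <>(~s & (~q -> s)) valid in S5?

Tableau for the negation ~(<><>(~s & (~q -> s)) -> <>(~s & (~q -> s))):
1. ~(<><>(~s & (~q -> s)) -> <>(~s & (~q -> s))), u
2. <><>(~s & (~q -> s)), u
3. ~<>(~s & (~q -> s)), u
4. ~(~s & (~q -> s)), u
5. ~(~q -> s), u
6. ~q, u
7. ~s, u
8. <>(~s & (~q -> s)), v
9. ~(~s & (~q -> s)), v
10. ~(~q -> s), v
11. ~q, v
12. ~s, v
13. ~s & (~q -> s), w
14. ~s, w
15. ~q -> s, w
16. ~(~s & (~q -> s)), w
17. q, w
18. ~(~q -> s), w
19. ~q, w
Accessibility: uRu, uRv, uRw, vRu, vRv, vRw, wRu, wRv, wRw
Branch closes: q and ~q both at w.
All branches of the negation close; one closing branch shown above.

Yes, valid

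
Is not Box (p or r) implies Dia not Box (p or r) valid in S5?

Yes, valid

Tableau for the negation not (not Box (p or r) implies Dia not Box (p or r)):
1. not (not Box (p or r) implies Dia not Box (p or r)), 0
2. not Box (p or r), 0
3. not Dia not Box (p or r), 0
4. Box (p or r), 0
5. p or r, 0
6. r, 0
7. not (p or r), 1
8. not p, 1
9. not r, 1
10. Box (p or r), 1
11. p or r, 1
12. r, 1
Accessibility: 0R0, 0R1, 1R0, 1R1
Branch closes: r and not r both at 1.
All branches of the negation close; one closing branch shown above.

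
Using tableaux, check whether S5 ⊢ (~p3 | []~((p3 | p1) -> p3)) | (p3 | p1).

Tableau for the negation ~((~p3 | []~((p3 | p1) -> p3)) | (p3 | p1)):
1. ~((~p3 | []~((p3 | p1) -> p3)) | (p3 | p1)), 0
2. ~(~p3 | []~((p3 | p1) -> p3)), 0
3. ~(p3 | p1), 0
4. p3, 0
5. ~[]~((p3 | p1) -> p3), 0
6. ~p3, 0
7. ~p1, 0
Accessibility: 0R0
Branch closes: p3 and ~p3 both at 0.
All branches of the negation close; one closing branch shown above.

Yes, valid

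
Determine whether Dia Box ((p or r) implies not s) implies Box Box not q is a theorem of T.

No, not valid

Tableau for the negation not (Dia Box ((p or r) implies not s) implies Box Box not q):
1. not (Dia Box ((p or r) implies not s) implies Box Box not q), 0
2. Dia Box ((p or r) implies not s), 0   [neg-implies-rule on 1]
3. not Box Box not q, 0   [neg-implies-rule on 1]
4. Box ((p or r) implies not s), 1   [Dia-rule on 2: fresh world 1, 0R1]
5. (p or r) implies not s, 1   [Box-rule on 4 via 1R1]
6. not s, 1   [implies-rule on 5 (branches; this branch)]
7. not Box not q, 2   [neg-Box-rule on 3: fresh world 2, 0R2]
8. q, 3   [neg-Box-rule on 7: fresh world 3, 2R3]
Accessibility: 0R0, 0R1, 0R2, 1R1, 2R2, 2R3, 3R3
The negation has an open branch (countermodel exists).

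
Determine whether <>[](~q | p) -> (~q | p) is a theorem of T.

Tableau for the negation ~(<>[](~q | p) -> (~q | p)):
1. ~(<>[](~q | p) -> (~q | p)), 0
2. <>[](~q | p), 0
3. ~(~q | p), 0
4. q, 0
5. ~p, 0
6. [](~q | p), 1
7. ~q | p, 1
8. p, 1
Accessibility: 0R0, 0R1, 1R1
The negation has an open branch (countermodel exists).

No, not valid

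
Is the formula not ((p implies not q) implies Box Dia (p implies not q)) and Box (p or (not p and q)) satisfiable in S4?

Satisfiable (open branch found)

1. not ((p implies not q) implies Box Dia (p implies not q)) and Box (p or (not p and q)), w0
2. not ((p implies not q) implies Box Dia (p implies not q)), w0   [and-rule on 1]
3. Box (p or (not p and q)), w0   [and-rule on 1]
4. p implies not q, w0   [neg-implies-rule on 2]
5. not Box Dia (p implies not q), w0   [neg-implies-rule on 2]
6. p or (not p and q), w0   [Box-rule on 3 via w0Rw0]
7. not q, w0   [implies-rule on 4 (branches; this branch)]
8. p, w0   [or-rule on 6 (branches; this branch)]
9. not Dia (p implies not q), w1   [neg-Box-rule on 5: fresh world w1, w0Rw1]
10. p or (not p and q), w1   [Box-rule on 3 via w0Rw1]
11. not (p implies not q), w1   [neg-Dia-rule on 9 via w1Rw1]
12. p, w1   [neg-implies-rule on 11]
13. q, w1   [neg-implies-rule on 11]
Accessibility: w0Rw0, w0Rw1, w1Rw1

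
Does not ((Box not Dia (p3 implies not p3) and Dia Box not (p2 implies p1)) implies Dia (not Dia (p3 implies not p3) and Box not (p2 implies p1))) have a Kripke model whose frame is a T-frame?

1. not ((Box not Dia (p3 implies not p3) and Dia Box not (p2 implies p1)) implies Dia (not Dia (p3 implies not p3) and Box not (p2 implies p1))), u
2. Box not Dia (p3 implies not p3) and Dia Box not (p2 implies p1), u
3. not Dia (not Dia (p3 implies not p3) and Box not (p2 implies p1)), u
4. Box not Dia (p3 implies not p3), u
5. Dia Box not (p2 implies p1), u
6. not (not Dia (p3 implies not p3) and Box not (p2 implies p1)), u
7. not Dia (p3 implies not p3), u
8. not (p3 implies not p3), u
9. p3, u
10. not Box not (p2 implies p1), u
11. Box not (p2 implies p1), v
12. not (not Dia (p3 implies not p3) and Box not (p2 implies p1)), v
13. not Dia (p3 implies not p3), v
14. not (p3 implies not p3), v
15. p3, v
16. not (p2 implies p1), v
17. p2, v
18. not p1, v
19. not Box not (p2 implies p1), v
20. p2 implies p1, w
21. not (not Dia (p3 implies not p3) and Box not (p2 implies p1)), w
22. not Dia (p3 implies not p3), w
23. not (p3 implies not p3), w
24. p3, w
25. p1, w
26. not Box not (p2 implies p1), w
27. p2 implies p1, x
28. not (p2 implies p1), x
29. p2, x
30. not p1, x
31. not (p3 implies not p3), x
32. p3, x
33. p1, x
Accessibility: uRu, uRv, uRw, vRv, vRx, wRw, xRx
Branch closes: p1 and not p1 both at x.
All branches of the tableau close; one closing branch shown above.

Unsatisfiable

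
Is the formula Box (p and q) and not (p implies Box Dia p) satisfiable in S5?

1. Box (p and q) and not (p implies Box Dia p), 0
2. Box (p and q), 0
3. not (p implies Box Dia p), 0
4. p, 0
5. not Box Dia p, 0
6. p and q, 0
7. q, 0
8. not Dia p, 1
9. p and q, 1
10. p, 1
11. q, 1
12. not p, 0
Accessibility: 0R0, 0R1, 1R0, 1R1
Branch closes: p and not p both at 0.
Every branch closes; the branch above is one of them.

Unsatisfiable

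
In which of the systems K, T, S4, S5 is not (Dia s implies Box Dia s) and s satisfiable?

S4-tableau for the formula:
1. not (Dia s implies Box Dia s) and s, u
2. not (Dia s implies Box Dia s), u   [and-rule on 1]
3. s, u   [and-rule on 1]
4. Dia s, u   [neg-implies-rule on 2]
5. not Box Dia s, u   [neg-implies-rule on 2]
6. s, v   [Dia-rule on 4: fresh world v, uRv]
7. not Dia s, w   [neg-Box-rule on 5: fresh world w, uRw]
8. not s, w   [neg-Dia-rule on 7 via wRw]
Accessibility: uRu, uRv, uRw, vRv, wRw
Complete open branch: satisfiable in S4, hence also in K, T (this S4-model is also a K-model and a T-model).
S5-tableau for the formula:
1. not (Dia s implies Box Dia s) and s, u
2. not (Dia s implies Box Dia s), u   [and-rule on 1]
3. s, u   [and-rule on 1]
4. Dia s, u   [neg-implies-rule on 2]
5. not Box Dia s, u   [neg-implies-rule on 2]
6. s, v   [Dia-rule on 4: fresh world v, uRv]
7. not Dia s, w   [neg-Box-rule on 5: fresh world w, uRw]
8. not s, u   [neg-Dia-rule on 7 via wRu]
Accessibility: uRu, uRv, uRw, vRu, vRv, vRw, wRu, wRv, wRw
Branch closes: s and not s both at u.
Every branch closes (one shown): unsatisfiable in S5.

K, T, S4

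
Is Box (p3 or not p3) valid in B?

Valid

Tableau for the negation not Box (p3 or not p3):
1. not Box (p3 or not p3), u
2. not (p3 or not p3), v
3. not p3, v
4. p3, v
Accessibility: uRu, uRv, vRu, vRv
Branch closes: p3 and not p3 both at v.
All branches of the negation close; one closing branch shown above.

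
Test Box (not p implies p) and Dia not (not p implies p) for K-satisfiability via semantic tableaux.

1. Box (not p implies p) and Dia not (not p implies p), w0
2. Box (not p implies p), w0
3. Dia not (not p implies p), w0
4. not (not p implies p), w1
5. not p, w1
6. not p implies p, w1
7. p, w1
Accessibility: w0Rw1
Branch closes: p and not p both at w1.
(One branch shown.) All branches close.

Unsatisfiable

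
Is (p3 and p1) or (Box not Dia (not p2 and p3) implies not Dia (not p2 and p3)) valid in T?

Tableau for the negation not ((p3 and p1) or (Box not Dia (not p2 and p3) implies not Dia (not p2 and p3))):
1. not ((p3 and p1) or (Box not Dia (not p2 and p3) implies not Dia (not p2 and p3))), 0
2. not (p3 and p1), 0
3. not (Box not Dia (not p2 and p3) implies not Dia (not p2 and p3)), 0
4. Box not Dia (not p2 and p3), 0
5. Dia (not p2 and p3), 0
6. not Dia (not p2 and p3), 0
7. not (not p2 and p3), 0
8. not p1, 0
9. not p3, 0
10. not p2 and p3, 1
11. not p2, 1
12. p3, 1
13. not Dia (not p2 and p3), 1
14. not (not p2 and p3), 1
15. not p3, 1
Accessibility: 0R0, 0R1, 1R1
Branch closes: p3 and not p3 both at 1.
Every branch of the negation's tableau closes; the branch above is one of them.

Yes, valid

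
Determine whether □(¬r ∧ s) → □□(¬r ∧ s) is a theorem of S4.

Valid in S4

Tableau for the negation ¬(□(¬r ∧ s) → □□(¬r ∧ s)):
1. ¬(□(¬r ∧ s) → □□(¬r ∧ s)), 0
2. □(¬r ∧ s), 0   [¬→-rule on 1]
3. ¬□□(¬r ∧ s), 0   [¬→-rule on 1]
4. ¬r ∧ s, 0   [□-rule on 2 via 0R0]
5. ¬r, 0   [∧-rule on 4]
6. s, 0   [∧-rule on 4]
7. ¬□(¬r ∧ s), 1   [¬□-rule on 3: fresh world 1, 0R1]
8. ¬r ∧ s, 1   [□-rule on 2 via 0R1]
9. ¬r, 1   [∧-rule on 8]
10. s, 1   [∧-rule on 8]
11. ¬(¬r ∧ s), 2   [¬□-rule on 7: fresh world 2, 1R2]
12. ¬r ∧ s, 2   [□-rule on 2 via 0R2]
13. ¬r, 2   [∧-rule on 12]
14. s, 2   [∧-rule on 12]
15. ¬s, 2   [¬∧-rule on 11 (branches; this branch)]
Accessibility: 0R0, 0R1, 0R2, 1R1, 1R2, 2R2
Branch closes: s and ¬s both at 2.
All branches of the negation close; one closing branch shown above.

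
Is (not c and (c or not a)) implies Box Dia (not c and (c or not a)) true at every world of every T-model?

No, not valid

Tableau for the negation not ((not c and (c or not a)) implies Box Dia (not c and (c or not a))):
1. not ((not c and (c or not a)) implies Box Dia (not c and (c or not a))), 0
2. not c and (c or not a), 0
3. not Box Dia (not c and (c or not a)), 0
4. not c, 0
5. c or not a, 0
6. not a, 0
7. not Dia (not c and (c or not a)), 1
8. not (not c and (c or not a)), 1
9. not (c or not a), 1
10. not c, 1
11. a, 1
Accessibility: 0R0, 0R1, 1R1
The negation has an open branch (countermodel exists).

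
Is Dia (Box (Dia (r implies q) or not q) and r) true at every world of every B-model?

Tableau for the negation not Dia (Box (Dia (r implies q) or not q) and r):
1. not Dia (Box (Dia (r implies q) or not q) and r), w0
2. not (Box (Dia (r implies q) or not q) and r), w0   [neg-Dia-rule on 1 via w0Rw0]
3. not r, w0   [neg-and-rule on 2 (branches; this branch)]
Accessibility: w0Rw0
The negation has an open branch (countermodel exists).

No, not valid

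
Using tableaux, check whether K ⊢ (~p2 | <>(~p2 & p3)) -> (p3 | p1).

Not valid

Tableau for the negation ~((~p2 | <>(~p2 & p3)) -> (p3 | p1)):
1. ~((~p2 | <>(~p2 & p3)) -> (p3 | p1)), 0
2. ~p2 | <>(~p2 & p3), 0   [~->-rule on 1]
3. ~(p3 | p1), 0   [~->-rule on 1]
4. ~p3, 0   [~|-rule on 3]
5. ~p1, 0   [~|-rule on 3]
6. <>(~p2 & p3), 0   [|-rule on 2 (branches; this branch)]
7. ~p2 & p3, 1   [<>-rule on 6: fresh world 1, 0R1]
8. ~p2, 1   [&-rule on 7]
9. p3, 1   [&-rule on 7]
Accessibility: 0R1
The negation has an open branch (countermodel exists).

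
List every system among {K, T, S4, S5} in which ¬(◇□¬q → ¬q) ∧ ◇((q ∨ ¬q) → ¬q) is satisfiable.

S4-tableau for the formula:
1. ¬(◇□¬q → ¬q) ∧ ◇((q ∨ ¬q) → ¬q), 0
2. ¬(◇□¬q → ¬q), 0
3. ◇((q ∨ ¬q) → ¬q), 0
4. ◇□¬q, 0
5. q, 0
6. (q ∨ ¬q) → ¬q, 1
7. ¬q, 1
8. □¬q, 2
9. ¬q, 2
Accessibility: 0R0, 0R1, 0R2, 1R1, 2R2
Complete open branch: satisfiable in S4, hence also in K, T (this S4-model is also a K-model and a T-model).
S5-tableau for the formula:
1. ¬(◇□¬q → ¬q) ∧ ◇((q ∨ ¬q) → ¬q), 0
2. ¬(◇□¬q → ¬q), 0
3. ◇((q ∨ ¬q) → ¬q), 0
4. ◇□¬q, 0
5. q, 0
6. (q ∨ ¬q) → ¬q, 1
7. ¬q, 1
8. □¬q, 2
9. ¬q, 0
Accessibility: 0R0, 0R1, 0R2, 1R0, 1R1, 1R2, 2R0, 2R1, 2R2
Branch closes: q and ¬q both at 0.
Every branch closes (one shown): unsatisfiable in S5.

K, T, S4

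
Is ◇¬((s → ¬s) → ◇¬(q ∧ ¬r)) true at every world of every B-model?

Tableau for the negation ¬◇¬((s → ¬s) → ◇¬(q ∧ ¬r)):
1. ¬◇¬((s → ¬s) → ◇¬(q ∧ ¬r)), w0
2. (s → ¬s) → ◇¬(q ∧ ¬r), w0   [¬◇-rule on 1 via w0Rw0]
3. ◇¬(q ∧ ¬r), w0   [→-rule on 2 (branches; this branch)]
4. ¬(q ∧ ¬r), w1   [◇-rule on 3: fresh world w1, w0Rw1]
5. (s → ¬s) → ◇¬(q ∧ ¬r), w1   [¬◇-rule on 1 via w0Rw1]
6. r, w1   [¬∧-rule on 4 (branches; this branch)]
7. ◇¬(q ∧ ¬r), w1   [→-rule on 5 (branches; this branch)]
8. ¬(q ∧ ¬r), w2   [◇-rule on 7: fresh world w2, w1Rw2]
9. r, w2   [¬∧-rule on 8 (branches; this branch)]
Accessibility: w0Rw0, w0Rw1, w1Rw0, w1Rw1, w1Rw2, w2Rw1, w2Rw2
The negation has an open branch (countermodel exists).

No, not valid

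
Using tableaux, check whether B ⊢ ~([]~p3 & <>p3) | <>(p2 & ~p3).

Tableau for the negation ~(~([]~p3 & <>p3) | <>(p2 & ~p3)):
1. ~(~([]~p3 & <>p3) | <>(p2 & ~p3)), w0
2. []~p3 & <>p3, w0
3. ~<>(p2 & ~p3), w0
4. []~p3, w0
5. <>p3, w0
6. ~(p2 & ~p3), w0
7. ~p3, w0
8. ~p2, w0
9. p3, w1
10. ~(p2 & ~p3), w1
11. ~p3, w1
Accessibility: w0Rw0, w0Rw1, w1Rw0, w1Rw1
Branch closes: p3 and ~p3 both at w1.
All branches of the negation close; one closing branch shown above.

Valid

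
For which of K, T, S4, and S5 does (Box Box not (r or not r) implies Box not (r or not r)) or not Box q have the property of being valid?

T-tableau for the negation not ((Box Box not (r or not r) implies Box not (r or not r)) or not Box q):
1. not ((Box Box not (r or not r) implies Box not (r or not r)) or not Box q), 0
2. not (Box Box not (r or not r) implies Box not (r or not r)), 0
3. Box q, 0
4. Box Box not (r or not r), 0
5. not Box not (r or not r), 0
6. q, 0
7. Box not (r or not r), 0
8. not (r or not r), 0
9. not r, 0
10. r, 0
Accessibility: 0R0
Branch closes: r and not r both at 0.
Every branch closes (one shown): valid in T, hence also in S4, S5 (every theorem of T is a theorem of S4 and S5).
K-tableau for the negation not ((Box Box not (r or not r) implies Box not (r or not r)) or not Box q):
1. not ((Box Box not (r or not r) implies Box not (r or not r)) or not Box q), 0
2. not (Box Box not (r or not r) implies Box not (r or not r)), 0
3. Box q, 0
4. Box Box not (r or not r), 0
5. not Box not (r or not r), 0
6. r or not r, 1
7. q, 1
8. Box not (r or not r), 1
9. not r, 1
Accessibility: 0R1
Complete open branch: countermodel on a K-frame, so not valid in K.

T, S4, S5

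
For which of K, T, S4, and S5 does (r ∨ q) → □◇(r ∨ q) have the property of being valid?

S5-tableau for the negation ¬((r ∨ q) → □◇(r ∨ q)):
1. ¬((r ∨ q) → □◇(r ∨ q)), u
2. r ∨ q, u
3. ¬□◇(r ∨ q), u
4. q, u
5. ¬◇(r ∨ q), v
6. ¬(r ∨ q), u
7. ¬r, u
8. ¬q, u
Accessibility: uRu, uRv, vRu, vRv
Branch closes: q and ¬q both at u.
Every branch closes (one shown): valid in S5.
S4-tableau for the negation ¬((r ∨ q) → □◇(r ∨ q)):
1. ¬((r ∨ q) → □◇(r ∨ q)), u
2. r ∨ q, u
3. ¬□◇(r ∨ q), u
4. q, u
5. ¬◇(r ∨ q), v
6. ¬(r ∨ q), v
7. ¬r, v
8. ¬q, v
Accessibility: uRu, uRv, vRv
Complete open branch: countermodel on an S4-frame, so not valid in S4, nor in K, T (the same frame is also a K-frame and a T-frame).

S5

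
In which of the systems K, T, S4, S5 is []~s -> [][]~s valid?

T-tableau for the negation ~([]~s -> [][]~s):
1. ~([]~s -> [][]~s), w0
2. []~s, w0
3. ~[][]~s, w0
4. ~s, w0
5. ~[]~s, w1
6. ~s, w1
7. s, w2
Accessibility: w0Rw0, w0Rw1, w1Rw1, w1Rw2, w2Rw2
Complete open branch: countermodel on a T-frame, so not valid in T, nor in K (the same frame is also a K-frame).
S4-tableau for the negation ~([]~s -> [][]~s):
1. ~([]~s -> [][]~s), w0
2. []~s, w0
3. ~[][]~s, w0
4. ~s, w0
5. ~[]~s, w1
6. ~s, w1
7. s, w2
8. ~s, w2
Accessibility: w0Rw0, w0Rw1, w0Rw2, w1Rw1, w1Rw2, w2Rw2
Branch closes: s and ~s both at w2.
Every branch closes (one shown): valid in S4, hence also in S5 (every theorem of S4 is a theorem of S5).

S4, S5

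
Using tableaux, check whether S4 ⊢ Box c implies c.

Valid in S4

Tableau for the negation not (Box c implies c):
1. not (Box c implies c), 0
2. Box c, 0
3. not c, 0
4. c, 0
Accessibility: 0R0
Branch closes: c and not c both at 0.
Every branch of the negation's tableau closes; the branch above is one of them.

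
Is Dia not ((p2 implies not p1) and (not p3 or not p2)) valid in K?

Tableau for the negation not Dia not ((p2 implies not p1) and (not p3 or not p2)):
1. not Dia not ((p2 implies not p1) and (not p3 or not p2)), u
The negation has an open branch (countermodel exists).

No, not valid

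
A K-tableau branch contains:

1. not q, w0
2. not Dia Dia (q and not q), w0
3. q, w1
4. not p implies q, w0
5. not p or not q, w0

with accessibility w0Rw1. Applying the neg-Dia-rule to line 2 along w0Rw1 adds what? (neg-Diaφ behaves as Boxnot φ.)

neg-Diaφ behaves as Boxnot φ: propagate the negated body to each accessible world.

not Dia (q and not q), w1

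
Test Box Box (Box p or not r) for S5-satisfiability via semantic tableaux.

Satisfiable (open branch found)

1. Box Box (Box p or not r), w0
2. Box (Box p or not r), w0
3. Box p or not r, w0
4. not r, w0
Accessibility: w0Rw0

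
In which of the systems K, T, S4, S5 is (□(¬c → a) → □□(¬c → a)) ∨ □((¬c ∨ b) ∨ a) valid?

S4, S5

S4-tableau for the negation ¬((□(¬c → a) → □□(¬c → a)) ∨ □((¬c ∨ b) ∨ a)):
1. ¬((□(¬c → a) → □□(¬c → a)) ∨ □((¬c ∨ b) ∨ a)), 0
2. ¬(□(¬c → a) → □□(¬c → a)), 0   [¬∨-rule on 1]
3. ¬□((¬c ∨ b) ∨ a), 0   [¬∨-rule on 1]
4. □(¬c → a), 0   [¬→-rule on 2]
5. ¬□□(¬c → a), 0   [¬→-rule on 2]
6. ¬c → a, 0   [□-rule on 4 via 0R0]
7. a, 0   [→-rule on 6 (branches; this branch)]
8. ¬((¬c ∨ b) ∨ a), 1   [¬□-rule on 3: fresh world 1, 0R1]
9. ¬(¬c ∨ b), 1   [¬∨-rule on 8]
10. ¬a, 1   [¬∨-rule on 8]
11. c, 1   [¬∨-rule on 9]
12. ¬b, 1   [¬∨-rule on 9]
13. ¬c → a, 1   [□-rule on 4 via 0R1]
14. ¬□(¬c → a), 2   [¬□-rule on 5: fresh world 2, 0R2]
15. ¬c → a, 2   [□-rule on 4 via 0R2]
16. a, 2   [→-rule on 15 (branches; this branch)]
17. ¬(¬c → a), 3   [¬□-rule on 14: fresh world 3, 2R3]
18. ¬c, 3   [¬→-rule on 17]
19. ¬a, 3   [¬→-rule on 17]
20. ¬c → a, 3   [□-rule on 4 via 0R3]
21. a, 3   [→-rule on 20 (branches; this branch)]
Accessibility: 0R0, 0R1, 0R2, 0R3, 1R1, 2R2, 2R3, 3R3
Branch closes: a and ¬a both at 3.
Every branch closes (one shown): valid in S4, hence also in S5 (every theorem of S4 is a theorem of S5).
T-tableau for the negation ¬((□(¬c → a) → □□(¬c → a)) ∨ □((¬c ∨ b) ∨ a)):
1. ¬((□(¬c → a) → □□(¬c → a)) ∨ □((¬c ∨ b) ∨ a)), 0
2. ¬(□(¬c → a) → □□(¬c → a)), 0   [¬∨-rule on 1]
3. ¬□((¬c ∨ b) ∨ a), 0   [¬∨-rule on 1]
4. □(¬c → a), 0   [¬→-rule on 2]
5. ¬□□(¬c → a), 0   [¬→-rule on 2]
6. ¬c → a, 0   [□-rule on 4 via 0R0]
7. a, 0   [→-rule on 6 (branches; this branch)]
8. ¬((¬c ∨ b) ∨ a), 1   [¬□-rule on 3: fresh world 1, 0R1]
9. ¬(¬c ∨ b), 1   [¬∨-rule on 8]
10. ¬a, 1   [¬∨-rule on 8]
11. c, 1   [¬∨-rule on 9]
12. ¬b, 1   [¬∨-rule on 9]
13. ¬c → a, 1   [□-rule on 4 via 0R1]
14. ¬□(¬c → a), 2   [¬□-rule on 5: fresh world 2, 0R2]
15. ¬c → a, 2   [□-rule on 4 via 0R2]
16. a, 2   [→-rule on 15 (branches; this branch)]
17. ¬(¬c → a), 3   [¬□-rule on 14: fresh world 3, 2R3]
18. ¬c, 3   [¬→-rule on 17]
19. ¬a, 3   [¬→-rule on 17]
Accessibility: 0R0, 0R1, 0R2, 1R1, 2R2, 2R3, 3R3
Complete open branch: countermodel on a T-frame, so not valid in T, nor in K (the same frame is also a K-frame).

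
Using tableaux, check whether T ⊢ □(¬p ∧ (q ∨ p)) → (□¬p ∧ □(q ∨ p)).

Valid

Tableau for the negation ¬(□(¬p ∧ (q ∨ p)) → (□¬p ∧ □(q ∨ p))):
1. ¬(□(¬p ∧ (q ∨ p)) → (□¬p ∧ □(q ∨ p))), 0
2. □(¬p ∧ (q ∨ p)), 0
3. ¬(□¬p ∧ □(q ∨ p)), 0
4. ¬p ∧ (q ∨ p), 0
5. ¬p, 0
6. q ∨ p, 0
7. ¬□(q ∨ p), 0
8. q, 0
9. ¬(q ∨ p), 1
10. ¬q, 1
11. ¬p, 1
12. ¬p ∧ (q ∨ p), 1
13. q ∨ p, 1
14. p, 1
Accessibility: 0R0, 0R1, 1R1
Branch closes: p and ¬p both at 1.
Every branch of the negation's tableau closes; the branch above is one of them.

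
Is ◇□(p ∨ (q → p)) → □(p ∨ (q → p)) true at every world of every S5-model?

Tableau for the negation ¬(◇□(p ∨ (q → p)) → □(p ∨ (q → p))):
1. ¬(◇□(p ∨ (q → p)) → □(p ∨ (q → p))), u
2. ◇□(p ∨ (q → p)), u
3. ¬□(p ∨ (q → p)), u
4. □(p ∨ (q → p)), v
5. p ∨ (q → p), u
6. p ∨ (q → p), v
7. q → p, u
8. q → p, v
9. p, u
10. p, v
11. ¬(p ∨ (q → p)), w
12. ¬p, w
13. ¬(q → p), w
14. q, w
15. p ∨ (q → p), w
16. q → p, w
17. p, w
Accessibility: uRu, uRv, uRw, vRu, vRv, vRw, wRu, wRv, wRw
Branch closes: p and ¬p both at w.
Every branch of the negation's tableau closes; the branch above is one of them.

Yes, valid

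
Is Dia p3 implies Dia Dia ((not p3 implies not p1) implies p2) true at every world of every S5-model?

Invalid (countermodel exists)

Tableau for the negation not (Dia p3 implies Dia Dia ((not p3 implies not p1) implies p2)):
1. not (Dia p3 implies Dia Dia ((not p3 implies not p1) implies p2)), w0
2. Dia p3, w0
3. not Dia Dia ((not p3 implies not p1) implies p2), w0
4. not Dia ((not p3 implies not p1) implies p2), w0
5. not ((not p3 implies not p1) implies p2), w0
6. not p3 implies not p1, w0
7. not p2, w0
8. not p1, w0
9. p3, w1
10. not Dia ((not p3 implies not p1) implies p2), w1
11. not ((not p3 implies not p1) implies p2), w1
12. not p3 implies not p1, w1
13. not p2, w1
14. not p1, w1
Accessibility: w0Rw0, w0Rw1, w1Rw0, w1Rw1
The negation has an open branch (countermodel exists).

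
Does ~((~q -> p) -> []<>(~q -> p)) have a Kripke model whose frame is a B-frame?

Unsatisfiable

1. ~((~q -> p) -> []<>(~q -> p)), w0
2. ~q -> p, w0
3. ~[]<>(~q -> p), w0
4. p, w0
5. ~<>(~q -> p), w1
6. ~(~q -> p), w0
7. ~q, w0
8. ~p, w0
Accessibility: w0Rw0, w0Rw1, w1Rw0, w1Rw1
Branch closes: p and ~p both at w0.
(One branch shown.) All branches close.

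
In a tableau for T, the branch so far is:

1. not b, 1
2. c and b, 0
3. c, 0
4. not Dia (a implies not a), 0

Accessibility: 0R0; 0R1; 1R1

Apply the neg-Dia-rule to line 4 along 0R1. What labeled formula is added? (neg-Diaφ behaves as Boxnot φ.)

not (a implies not a), 1

neg-Diaφ behaves as Boxnot φ: propagate the negated body to each accessible world.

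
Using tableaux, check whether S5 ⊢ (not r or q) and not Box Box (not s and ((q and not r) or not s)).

Not valid

Tableau for the negation not ((not r or q) and not Box Box (not s and ((q and not r) or not s))):
1. not ((not r or q) and not Box Box (not s and ((q and not r) or not s))), 0
2. Box Box (not s and ((q and not r) or not s)), 0   [neg-and-rule on 1 (branches; this branch)]
3. Box (not s and ((q and not r) or not s)), 0   [Box-rule on 2 via 0R0]
4. not s and ((q and not r) or not s), 0   [Box-rule on 3 via 0R0]
5. not s, 0   [and-rule on 4]
6. (q and not r) or not s, 0   [and-rule on 4]
Accessibility: 0R0
The negation has an open branch (countermodel exists).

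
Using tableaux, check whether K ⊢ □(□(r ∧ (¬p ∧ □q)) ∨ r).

Tableau for the negation ¬□(□(r ∧ (¬p ∧ □q)) ∨ r):
1. ¬□(□(r ∧ (¬p ∧ □q)) ∨ r), w0
2. ¬(□(r ∧ (¬p ∧ □q)) ∨ r), w1   [¬□-rule on 1: fresh world w1, w0Rw1]
3. ¬□(r ∧ (¬p ∧ □q)), w1   [¬∨-rule on 2]
4. ¬r, w1   [¬∨-rule on 2]
5. ¬(r ∧ (¬p ∧ □q)), w2   [¬□-rule on 3: fresh world w2, w1Rw2]
6. ¬(¬p ∧ □q), w2   [¬∧-rule on 5 (branches; this branch)]
7. ¬□q, w2   [¬∧-rule on 6 (branches; this branch)]
8. ¬q, w3   [¬□-rule on 7: fresh world w3, w2Rw3]
Accessibility: w0Rw1, w1Rw2, w2Rw3
The negation has an open branch (countermodel exists).

Not valid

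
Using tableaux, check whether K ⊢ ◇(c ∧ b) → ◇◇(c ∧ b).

Not valid

Tableau for the negation ¬(◇(c ∧ b) → ◇◇(c ∧ b)):
1. ¬(◇(c ∧ b) → ◇◇(c ∧ b)), w0
2. ◇(c ∧ b), w0
3. ¬◇◇(c ∧ b), w0
4. c ∧ b, w1
5. c, w1
6. b, w1
7. ¬◇(c ∧ b), w1
Accessibility: w0Rw1
The negation has an open branch (countermodel exists).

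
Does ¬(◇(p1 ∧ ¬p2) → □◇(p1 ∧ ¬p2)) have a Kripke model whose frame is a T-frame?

1. ¬(◇(p1 ∧ ¬p2) → □◇(p1 ∧ ¬p2)), u
2. ◇(p1 ∧ ¬p2), u
3. ¬□◇(p1 ∧ ¬p2), u
4. p1 ∧ ¬p2, v
5. p1, v
6. ¬p2, v
7. ¬◇(p1 ∧ ¬p2), w
8. ¬(p1 ∧ ¬p2), w
9. p2, w
Accessibility: uRu, uRv, uRw, vRv, wRw

Satisfiable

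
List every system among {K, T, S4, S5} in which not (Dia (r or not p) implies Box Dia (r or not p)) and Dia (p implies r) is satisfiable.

S4-tableau for the formula:
1. not (Dia (r or not p) implies Box Dia (r or not p)) and Dia (p implies r), u
2. not (Dia (r or not p) implies Box Dia (r or not p)), u
3. Dia (p implies r), u
4. Dia (r or not p), u
5. not Box Dia (r or not p), u
6. p implies r, v
7. r, v
8. r or not p, w
9. not p, w
10. not Dia (r or not p), x
11. not (r or not p), x
12. not r, x
13. p, x
Accessibility: uRu, uRv, uRw, uRx, vRv, wRw, xRx
Complete open branch: satisfiable in S4, hence also in K, T (this S4-model is also a K-model and a T-model).
S5-tableau for the formula:
1. not (Dia (r or not p) implies Box Dia (r or not p)) and Dia (p implies r), u
2. not (Dia (r or not p) implies Box Dia (r or not p)), u
3. Dia (p implies r), u
4. Dia (r or not p), u
5. not Box Dia (r or not p), u
6. p implies r, v
7. r, v
8. r or not p, w
9. not p, w
10. not Dia (r or not p), x
11. not (r or not p), u
12. not r, u
13. p, u
14. not (r or not p), v
15. not r, v
16. p, v
Accessibility: uRu, uRv, uRw, uRx, vRu, vRv, vRw, vRx, wRu, wRv, wRw, wRx, xRu, xRv, xRw, xRx
Branch closes: r and not r both at v.
Every branch closes (one shown): unsatisfiable in S5.

K, T, S4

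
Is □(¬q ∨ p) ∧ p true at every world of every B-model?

No, not valid

Tableau for the negation ¬(□(¬q ∨ p) ∧ p):
1. ¬(□(¬q ∨ p) ∧ p), u
2. ¬p, u   [¬∧-rule on 1 (branches; this branch)]
Accessibility: uRu
The negation has an open branch (countermodel exists).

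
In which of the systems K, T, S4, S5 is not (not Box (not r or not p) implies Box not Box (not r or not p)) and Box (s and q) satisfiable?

S5-tableau for the formula:
1. not (not Box (not r or not p) implies Box not Box (not r or not p)) and Box (s and q), 0
2. not (not Box (not r or not p) implies Box not Box (not r or not p)), 0
3. Box (s and q), 0
4. not Box (not r or not p), 0
5. not Box not Box (not r or not p), 0
6. s and q, 0
7. s, 0
8. q, 0
9. not (not r or not p), 1
10. r, 1
11. p, 1
12. s and q, 1
13. s, 1
14. q, 1
15. Box (not r or not p), 2
16. s and q, 2
17. s, 2
18. q, 2
19. not r or not p, 0
20. not r or not p, 1
21. not r or not p, 2
22. not p, 0
23. not p, 1
Accessibility: 0R0, 0R1, 0R2, 1R0, 1R1, 1R2, 2R0, 2R1, 2R2
Branch closes: p and not p both at 1.
Every branch closes (one shown): unsatisfiable in S5.
S4-tableau for the formula:
1. not (not Box (not r or not p) implies Box not Box (not r or not p)) and Box (s and q), 0
2. not (not Box (not r or not p) implies Box not Box (not r or not p)), 0
3. Box (s and q), 0
4. not Box (not r or not p), 0
5. not Box not Box (not r or not p), 0
6. s and q, 0
7. s, 0
8. q, 0
9. not (not r or not p), 1
10. r, 1
11. p, 1
12. s and q, 1
13. s, 1
14. q, 1
15. Box (not r or not p), 2
16. s and q, 2
17. s, 2
18. q, 2
19. not r or not p, 2
20. not p, 2
Accessibility: 0R0, 0R1, 0R2, 1R1, 2R2
Complete open branch: satisfiable in S4, hence also in K, T (this S4-model is also a K-model and a T-model).

K, T, S4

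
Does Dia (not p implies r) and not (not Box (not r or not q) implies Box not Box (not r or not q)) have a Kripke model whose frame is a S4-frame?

Satisfiable

1. Dia (not p implies r) and not (not Box (not r or not q) implies Box not Box (not r or not q)), u
2. Dia (not p implies r), u
3. not (not Box (not r or not q) implies Box not Box (not r or not q)), u
4. not Box (not r or not q), u
5. not Box not Box (not r or not q), u
6. not p implies r, v
7. r, v
8. not (not r or not q), w
9. r, w
10. q, w
11. Box (not r or not q), x
12. not r or not q, x
13. not q, x
Accessibility: uRu, uRv, uRw, uRx, vRv, wRw, xRx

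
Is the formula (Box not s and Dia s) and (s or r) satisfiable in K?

1. (Box not s and Dia s) and (s or r), u
2. Box not s and Dia s, u
3. s or r, u
4. Box not s, u
5. Dia s, u
6. r, u
7. s, v
8. not s, v
Accessibility: uRv
Branch closes: s and not s both at v.
Every branch closes; the branch above is one of them.

Unsatisfiable (every branch closes)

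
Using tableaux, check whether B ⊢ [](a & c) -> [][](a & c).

Tableau for the negation ~([](a & c) -> [][](a & c)):
1. ~([](a & c) -> [][](a & c)), 0
2. [](a & c), 0
3. ~[][](a & c), 0
4. a & c, 0
5. a, 0
6. c, 0
7. ~[](a & c), 1
8. a & c, 1
9. a, 1
10. c, 1
11. ~(a & c), 2
12. ~c, 2
Accessibility: 0R0, 0R1, 1R0, 1R1, 1R2, 2R1, 2R2
The negation has an open branch (countermodel exists).

No, not valid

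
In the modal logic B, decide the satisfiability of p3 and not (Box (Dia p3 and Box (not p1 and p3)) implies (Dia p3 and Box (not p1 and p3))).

1. p3 and not (Box (Dia p3 and Box (not p1 and p3)) implies (Dia p3 and Box (not p1 and p3))), u
2. p3, u
3. not (Box (Dia p3 and Box (not p1 and p3)) implies (Dia p3 and Box (not p1 and p3))), u
4. Box (Dia p3 and Box (not p1 and p3)), u
5. not (Dia p3 and Box (not p1 and p3)), u
6. Dia p3 and Box (not p1 and p3), u
7. Dia p3, u
8. Box (not p1 and p3), u
9. not p1 and p3, u
10. not p1, u
11. not Box (not p1 and p3), u
12. p3, v
13. Dia p3 and Box (not p1 and p3), v
14. Dia p3, v
15. Box (not p1 and p3), v
16. not p1 and p3, v
17. not p1, v
18. not (not p1 and p3), w
19. Dia p3 and Box (not p1 and p3), w
20. Dia p3, w
21. Box (not p1 and p3), w
22. not p1 and p3, w
23. not p1, w
24. p3, w
25. not p3, w
Accessibility: uRu, uRv, uRw, vRu, vRv, wRu, wRw
Branch closes: p3 and not p3 both at w.
All branches of the tableau close; one closing branch shown above.

No, unsatisfiable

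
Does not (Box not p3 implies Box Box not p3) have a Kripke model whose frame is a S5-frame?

1. not (Box not p3 implies Box Box not p3), w0
2. Box not p3, w0
3. not Box Box not p3, w0
4. not p3, w0
5. not Box not p3, w1
6. not p3, w1
7. p3, w2
8. not p3, w2
Accessibility: w0Rw0, w0Rw1, w0Rw2, w1Rw0, w1Rw1, w1Rw2, w2Rw0, w2Rw1, w2Rw2
Branch closes: p3 and not p3 both at w2.
(One branch shown.) All branches close.

Unsatisfiable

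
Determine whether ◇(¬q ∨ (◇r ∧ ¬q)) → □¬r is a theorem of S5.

No, not valid

Tableau for the negation ¬(◇(¬q ∨ (◇r ∧ ¬q)) → □¬r):
1. ¬(◇(¬q ∨ (◇r ∧ ¬q)) → □¬r), w0
2. ◇(¬q ∨ (◇r ∧ ¬q)), w0
3. ¬□¬r, w0
4. ¬q ∨ (◇r ∧ ¬q), w1
5. ◇r ∧ ¬q, w1
6. ◇r, w1
7. ¬q, w1
8. r, w2
9. r, w3
Accessibility: w0Rw0, w0Rw1, w0Rw2, w0Rw3, w1Rw0, w1Rw1, w1Rw2, w1Rw3, w2Rw0, w2Rw1, w2Rw2, w2Rw3, w3Rw0, w3Rw1, w3Rw2, w3Rw3
The negation has an open branch (countermodel exists).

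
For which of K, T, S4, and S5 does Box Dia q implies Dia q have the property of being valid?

T, S4, S5

T-tableau for the negation not (Box Dia q implies Dia q):
1. not (Box Dia q implies Dia q), w0
2. Box Dia q, w0
3. not Dia q, w0
4. Dia q, w0
5. not q, w0
6. q, w1
7. Dia q, w1
8. not q, w1
Accessibility: w0Rw0, w0Rw1, w1Rw1
Branch closes: q and not q both at w1.
Every branch closes (one shown): valid in T, hence also in S4, S5 (every theorem of T is a theorem of S4 and S5).
K-tableau for the negation not (Box Dia q implies Dia q):
1. not (Box Dia q implies Dia q), w0
2. Box Dia q, w0
3. not Dia q, w0
Complete open branch: countermodel on a K-frame, so not valid in K.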